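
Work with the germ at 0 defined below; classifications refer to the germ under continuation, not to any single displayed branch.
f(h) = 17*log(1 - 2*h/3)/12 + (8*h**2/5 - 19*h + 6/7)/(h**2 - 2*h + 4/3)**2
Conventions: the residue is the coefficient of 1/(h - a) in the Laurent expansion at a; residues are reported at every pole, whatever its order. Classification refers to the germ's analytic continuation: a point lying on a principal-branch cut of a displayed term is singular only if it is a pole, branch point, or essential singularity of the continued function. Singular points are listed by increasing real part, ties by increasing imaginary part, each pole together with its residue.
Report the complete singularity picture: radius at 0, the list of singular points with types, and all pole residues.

Radius of convergence at 0: (2/3)*sqrt(3).
At (1) - ((1/3)*sqrt(3))*i: a pole of order 2; residue -((1681/140)*sqrt(3))*i.
At (1) + ((1/3)*sqrt(3))*i: a pole of order 2; residue ((1681/140)*sqrt(3))*i.
At 3/2: a logarithmic branch point.

Denominator factor (h**2 - 2*h + 4/3)^2: discriminant -4/3, complex-conjugate roots (1) + ((1/3)*sqrt(3))*i and (1) - ((1/3)*sqrt(3))*i; poles of order 2, moduli (2/3)*sqrt(3) and (2/3)*sqrt(3).
Branch term (17/12)*log(1 - h/(3/2)): its argument vanishes at h = 3/2, a logarithmic branch point, modulus 3/2.
The radius of convergence is the smallest modulus among the singular points: (2/3)*sqrt(3).
The branch term is analytic at (1) - ((1/3)*sqrt(3))*i and contributes nothing to the residue; only the rational part matters.
The factor h**2 - 2*h + 4/3 splits as (h - a)(h - a') with a = (1) - ((1/3)*sqrt(3))*i, a' = (1) + ((1/3)*sqrt(3))*i. At the order-2 pole a set g(h) = (h - a)^2*(rational part) = [8*h**2/5 - 19*h + 6/7] / (h - a')^2.
Order-2 pole: residue = g'(a); g'((1) - ((1/3)*sqrt(3))*i) = -((1681/140)*sqrt(3))*i, so the residue is -((1681/140)*sqrt(3))*i.
The branch term is analytic at (1) + ((1/3)*sqrt(3))*i and contributes nothing to the residue; only the rational part matters.
The factor h**2 - 2*h + 4/3 splits as (h - a)(h - a') with a = (1) + ((1/3)*sqrt(3))*i, a' = (1) - ((1/3)*sqrt(3))*i. At the order-2 pole a set g(h) = (h - a)^2*(rational part) = [8*h**2/5 - 19*h + 6/7] / (h - a')^2.
Order-2 pole: residue = g'(a); g'((1) + ((1/3)*sqrt(3))*i) = ((1681/140)*sqrt(3))*i, so the residue is ((1681/140)*sqrt(3))*i.
List the singular points by increasing real part (a conjugate pair: the negative imaginary part first).


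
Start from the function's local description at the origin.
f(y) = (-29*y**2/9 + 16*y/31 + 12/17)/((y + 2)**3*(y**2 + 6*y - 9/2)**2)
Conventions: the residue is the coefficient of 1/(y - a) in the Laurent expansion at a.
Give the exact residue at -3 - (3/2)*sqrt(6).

The factor y**2 + 6*y - 9/2 splits as (y - a)(y - a') with a = -3 - (3/2)*sqrt(6), a' = -3 + (3/2)*sqrt(6). At the order-2 pole a set g(y) = (y - a)^2*f(y) = [(-29*y**2/9 + 16*y/31 + 12/17)/(y + 2)**3] / (y - a')^2.
Order-2 pole: residue = g'(a); g'(-3 - (3/2)*sqrt(6)) = 815002/123515625 + (39828307/10004765625)*sqrt(6), so the residue is 815002/123515625 + (39828307/10004765625)*sqrt(6).

The residue is 815002/123515625 + (39828307/10004765625)*sqrt(6).


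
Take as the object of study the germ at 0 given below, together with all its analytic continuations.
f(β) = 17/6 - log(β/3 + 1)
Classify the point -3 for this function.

The point is a logarithmic branch point.

The term (-1)*log(1 - β/(-3)) has argument 1 - -3/(-3) = 0 at -3: a logarithmic (infinitely-sheeted) branch point; the remaining terms are analytic or single-valued there.


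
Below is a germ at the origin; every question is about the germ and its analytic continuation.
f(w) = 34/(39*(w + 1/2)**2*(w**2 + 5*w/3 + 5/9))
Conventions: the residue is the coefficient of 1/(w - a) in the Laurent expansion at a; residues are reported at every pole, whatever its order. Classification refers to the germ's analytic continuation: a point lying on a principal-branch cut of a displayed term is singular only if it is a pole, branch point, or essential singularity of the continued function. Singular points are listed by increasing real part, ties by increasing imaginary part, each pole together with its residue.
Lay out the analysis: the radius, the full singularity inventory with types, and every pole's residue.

Denominator factor (w + 1/2)^2: pole of order 2 at -1/2, modulus 1/2.
Denominator factor (w**2 + 5*w/3 + 5/9): discriminant 5/9, real irrational roots -5/6 + (1/6)*sqrt(5) and -5/6 - (1/6)*sqrt(5); poles of order 1, moduli 5/6 - (1/6)*sqrt(5) and 5/6 + (1/6)*sqrt(5).
The radius of convergence is the smallest modulus among the singular points: 5/6 - (1/6)*sqrt(5).
The factor w**2 + 5*w/3 + 5/9 splits as (w - a)(w - a') with a = -5/6 - (1/6)*sqrt(5), a' = -5/6 + (1/6)*sqrt(5). At the order-1 pole a set g(w) = (w - a)*f(w) = [34/(39*(w + 1/2)**2)] / (w - a').
Simple pole: residue = g(a) at a = -5/6 - (1/6)*sqrt(5), which is 4896/13 - (11016/65)*sqrt(5).
At the order-2 pole -1/2 set g(w) = (w - (-1/2))^2*f(w) = 34/(39*(w**2 + 5*w/3 + 5/9)).
Order-2 pole: residue = g'(a); g'(-1/2) = -9792/13, so the residue is -9792/13.
The factor w**2 + 5*w/3 + 5/9 splits as (w - a)(w - a') with a = -5/6 + (1/6)*sqrt(5), a' = -5/6 - (1/6)*sqrt(5). At the order-1 pole a set g(w) = (w - a)*f(w) = [34/(39*(w + 1/2)**2)] / (w - a').
Simple pole: residue = g(a) at a = -5/6 + (1/6)*sqrt(5), which is 4896/13 + (11016/65)*sqrt(5).
List the singular points by increasing real part (a conjugate pair: the negative imaginary part first).

Radius of convergence at 0: 5/6 - (1/6)*sqrt(5).
At -5/6 - (1/6)*sqrt(5): a pole of order 1; residue 4896/13 - (11016/65)*sqrt(5).
At -1/2: a pole of order 2; residue -9792/13.
At -5/6 + (1/6)*sqrt(5): a pole of order 1; residue 4896/13 + (11016/65)*sqrt(5).


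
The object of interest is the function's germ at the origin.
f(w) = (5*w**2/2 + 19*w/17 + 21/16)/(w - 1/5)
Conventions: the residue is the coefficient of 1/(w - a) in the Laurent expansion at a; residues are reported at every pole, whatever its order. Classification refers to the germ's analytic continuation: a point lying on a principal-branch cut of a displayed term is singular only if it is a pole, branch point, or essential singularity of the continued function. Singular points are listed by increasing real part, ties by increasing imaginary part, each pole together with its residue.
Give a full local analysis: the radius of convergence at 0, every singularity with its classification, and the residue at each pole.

Denominator factor (w - 1/5): pole of order 1 at 1/5, modulus 1/5.
The radius of convergence is the smallest modulus among the singular points: 1/5.
At the order-1 pole 1/5 set g(w) = (w - (1/5))*f(w) = 5*w**2/2 + 19*w/17 + 21/16.
Simple pole: residue = g(a) at a = 1/5, which is 445/272.

Radius of convergence at 0: 1/5.
At 1/5: a pole of order 1; residue 445/272.


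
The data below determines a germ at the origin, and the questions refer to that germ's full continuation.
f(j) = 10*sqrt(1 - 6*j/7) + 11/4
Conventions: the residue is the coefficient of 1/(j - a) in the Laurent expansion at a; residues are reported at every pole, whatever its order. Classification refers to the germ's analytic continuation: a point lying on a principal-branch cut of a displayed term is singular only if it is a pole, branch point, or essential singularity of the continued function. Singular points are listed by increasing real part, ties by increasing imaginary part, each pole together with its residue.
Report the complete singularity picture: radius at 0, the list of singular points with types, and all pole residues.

Branch term (10)*sqrt(1 - j/(7/6)): its argument vanishes at j = 7/6, a square-root branch point, modulus 7/6.
The radius of convergence is the smallest modulus among the singular points: 7/6.

Radius of convergence at 0: 7/6.
At 7/6: an algebraic (square-root) branch point.


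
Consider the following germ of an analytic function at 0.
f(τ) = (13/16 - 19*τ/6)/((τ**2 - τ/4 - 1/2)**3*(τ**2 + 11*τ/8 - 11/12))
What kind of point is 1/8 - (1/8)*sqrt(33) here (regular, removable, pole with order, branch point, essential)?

The denominator factor τ**2 - τ/4 - 1/2 vanishes at 1/8 - (1/8)*sqrt(33) and appears to the power 3; the numerator there equals 5/12 + (19/48)*sqrt(33), nonzero, and no other factor vanishes.
Hence a pole whose order is the multiplicity, 3.

The point is a pole of order 3.


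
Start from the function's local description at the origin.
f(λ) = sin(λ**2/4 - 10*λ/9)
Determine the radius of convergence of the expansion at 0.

The factor -sin(λ**2/4 - 10*λ/9) is entire and contributes no finite singular point.
The polynomial part has no poles.
No finite singular points: the Taylor series at 0 converges everywhere.

The radius of convergence is infinite.


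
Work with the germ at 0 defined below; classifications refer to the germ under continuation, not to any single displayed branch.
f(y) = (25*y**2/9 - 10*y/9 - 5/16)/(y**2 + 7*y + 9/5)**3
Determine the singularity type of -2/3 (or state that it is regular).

Denominator factors: y**2 + 7*y + 9/5 = -109/45 at y = -2/3 — none vanishes.
So the germ continues analytically to -2/3.

The point is a regular point.


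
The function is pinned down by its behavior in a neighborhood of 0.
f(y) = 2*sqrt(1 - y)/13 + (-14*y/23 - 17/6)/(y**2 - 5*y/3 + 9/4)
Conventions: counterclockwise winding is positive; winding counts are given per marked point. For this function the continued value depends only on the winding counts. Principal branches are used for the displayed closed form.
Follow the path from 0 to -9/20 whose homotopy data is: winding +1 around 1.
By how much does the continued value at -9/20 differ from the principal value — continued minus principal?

The rational part is single-valued and drops out of the difference; each branch term changes only by its own monodromy.
(2/13)*sqrt(1 - y/(1)): winding +1 is odd, the square root flips sign, contributing -2*(2/13)*sqrt(1 - (-9/20)/(1)) = -2*(2/13)*sqrt(29/20) = -(2/65)*sqrt(145).
Summing the contributions at y = -9/20 gives -(2/65)*sqrt(145).

Continued minus principal equals -(2/65)*sqrt(145).


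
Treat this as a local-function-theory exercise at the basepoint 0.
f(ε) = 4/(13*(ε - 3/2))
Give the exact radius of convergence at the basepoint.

Denominator factor (ε - 3/2): pole of order 1 at 3/2, modulus 3/2.
The radius of convergence is the smallest modulus among the singular points: 3/2.

The radius of convergence is 3/2.


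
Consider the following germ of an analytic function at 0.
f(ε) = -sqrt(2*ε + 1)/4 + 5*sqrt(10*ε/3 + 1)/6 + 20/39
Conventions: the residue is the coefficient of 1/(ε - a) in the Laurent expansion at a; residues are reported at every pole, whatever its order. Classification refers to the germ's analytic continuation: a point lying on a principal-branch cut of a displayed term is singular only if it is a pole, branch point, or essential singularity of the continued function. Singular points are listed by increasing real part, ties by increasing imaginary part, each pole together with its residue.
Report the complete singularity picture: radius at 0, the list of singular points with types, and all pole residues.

Radius of convergence at 0: 3/10.
At -1/2: an algebraic (square-root) branch point.
At -3/10: an algebraic (square-root) branch point.

Branch term (-1/4)*sqrt(1 - ε/(-1/2)): its argument vanishes at ε = -1/2, a square-root branch point, modulus 1/2.
Branch term (5/6)*sqrt(1 - ε/(-3/10)): its argument vanishes at ε = -3/10, a square-root branch point, modulus 3/10.
The radius of convergence is the smallest modulus among the singular points: 3/10.
List the singular points by increasing real part (a conjugate pair: the negative imaginary part first).


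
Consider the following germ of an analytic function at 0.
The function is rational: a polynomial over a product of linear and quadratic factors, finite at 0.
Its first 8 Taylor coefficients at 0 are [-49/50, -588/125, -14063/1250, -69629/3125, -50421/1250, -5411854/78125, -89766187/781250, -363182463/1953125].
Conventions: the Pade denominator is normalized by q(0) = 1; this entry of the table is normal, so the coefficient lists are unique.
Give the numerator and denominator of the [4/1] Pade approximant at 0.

Taylor coefficients needed (read off): a_0 = -49/50, a_1 = -588/125, a_2 = -14063/1250, a_3 = -69629/3125, a_4 = -50421/1250, a_5 = -5411854/78125.
Write the denominator as Q(r) = 1 + q1*r. Requiring Q*f - P = O(r^6) with deg P <= 4 kills the coefficients of r^5..r^5 in Q*f:
  r^5: a_5 + q1*a_4 = 0, i.e. -5411854/78125 + (-50421/1250)*q1 = 0.
Solving this linear system: q1 = -644/375.
The numerator is Q*f truncated at degree 4: P0 = a_0 = -49/50; P1 = a_1 + q1*a_0 = -28322/9375; P2 = a_2 + q1*a_1 = -99127/31250; P3 = a_3 + q1*a_2 = -693889/234375; P4 = a_4 + q1*a_3 = -4857223/2343750.

The Pade approximant has numerator coefficients [-49/50, -28322/9375, -99127/31250, -693889/234375, -4857223/2343750]; denominator coefficients [1, -644/375].


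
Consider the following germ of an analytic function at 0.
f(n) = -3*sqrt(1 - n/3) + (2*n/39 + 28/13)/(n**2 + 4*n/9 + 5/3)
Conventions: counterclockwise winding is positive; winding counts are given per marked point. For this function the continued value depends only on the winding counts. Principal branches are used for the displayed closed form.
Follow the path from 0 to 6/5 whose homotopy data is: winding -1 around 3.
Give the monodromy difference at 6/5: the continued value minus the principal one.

The rational part is single-valued and drops out of the difference; each branch term changes only by its own monodromy.
(-3)*sqrt(1 - n/(3)): winding -1 is odd, the square root flips sign, contributing -2*(-3)*sqrt(1 - (6/5)/(3)) = -2*(-3)*sqrt(3/5) = (6/5)*sqrt(15).
Summing the contributions at n = 6/5 gives (6/5)*sqrt(15).

Continued minus principal equals (6/5)*sqrt(15).


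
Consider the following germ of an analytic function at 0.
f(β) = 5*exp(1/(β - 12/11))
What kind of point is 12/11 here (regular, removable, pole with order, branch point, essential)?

The point is an essential singularity.

The exponent 1/(β - (12/11)) has a pole at 12/11, so exp(1/(β - (12/11))) takes every nonzero value near it: an essential singularity (not a pole of any order).


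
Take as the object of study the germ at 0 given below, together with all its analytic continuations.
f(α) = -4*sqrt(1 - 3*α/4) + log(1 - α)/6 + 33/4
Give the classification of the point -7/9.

There is no denominator, hence no pole anywhere.
Branch term sqrt(1 - α/(4/3)): argument at -7/9 is 19/12, nonzero, so -7/9 is not its branch point (a point on a principal cut is still regular for the continued germ).
Branch term log(1 - α/(1)): argument at -7/9 is 16/9, nonzero, so -7/9 is not its branch point (a point on a principal cut is still regular for the continued germ).
So the germ continues analytically to -7/9.

The point is a regular point.


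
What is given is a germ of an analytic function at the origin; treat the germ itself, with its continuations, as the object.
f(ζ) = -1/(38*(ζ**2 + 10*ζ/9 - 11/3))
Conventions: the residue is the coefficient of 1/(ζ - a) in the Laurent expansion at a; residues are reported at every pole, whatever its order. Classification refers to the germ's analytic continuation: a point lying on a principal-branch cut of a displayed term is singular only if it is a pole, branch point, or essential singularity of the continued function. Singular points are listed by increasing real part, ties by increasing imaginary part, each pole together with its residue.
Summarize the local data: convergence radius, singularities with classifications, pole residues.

Radius of convergence at 0: -5/9 + (1/9)*sqrt(322).
At -5/9 - (1/9)*sqrt(322): a pole of order 1; residue (9/24472)*sqrt(322).
At -5/9 + (1/9)*sqrt(322): a pole of order 1; residue -(9/24472)*sqrt(322).

Denominator factor (ζ**2 + 10*ζ/9 - 11/3): discriminant 1288/81, real irrational roots -5/9 + (1/9)*sqrt(322) and -5/9 - (1/9)*sqrt(322); poles of order 1, moduli -5/9 + (1/9)*sqrt(322) and 5/9 + (1/9)*sqrt(322).
The radius of convergence is the smallest modulus among the singular points: -5/9 + (1/9)*sqrt(322).
The factor ζ**2 + 10*ζ/9 - 11/3 splits as (ζ - a)(ζ - a') with a = -5/9 - (1/9)*sqrt(322), a' = -5/9 + (1/9)*sqrt(322). At the order-1 pole a set g(ζ) = (ζ - a)*f(ζ) = [-1/38] / (ζ - a').
Simple pole: residue = g(a) at a = -5/9 - (1/9)*sqrt(322), which is (9/24472)*sqrt(322).
The factor ζ**2 + 10*ζ/9 - 11/3 splits as (ζ - a)(ζ - a') with a = -5/9 + (1/9)*sqrt(322), a' = -5/9 - (1/9)*sqrt(322). At the order-1 pole a set g(ζ) = (ζ - a)*f(ζ) = [-1/38] / (ζ - a').
Simple pole: residue = g(a) at a = -5/9 + (1/9)*sqrt(322), which is -(9/24472)*sqrt(322).
List the singular points by increasing real part (a conjugate pair: the negative imaginary part first).


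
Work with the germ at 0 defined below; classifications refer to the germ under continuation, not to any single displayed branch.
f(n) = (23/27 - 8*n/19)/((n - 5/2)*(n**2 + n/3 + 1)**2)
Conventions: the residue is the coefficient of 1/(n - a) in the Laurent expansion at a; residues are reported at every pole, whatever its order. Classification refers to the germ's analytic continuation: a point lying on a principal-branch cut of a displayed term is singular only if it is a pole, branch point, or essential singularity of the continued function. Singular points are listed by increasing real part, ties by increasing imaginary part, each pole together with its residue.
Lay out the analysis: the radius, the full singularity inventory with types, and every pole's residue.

Radius of convergence at 0: 1.
At (-1/6) - ((1/6)*sqrt(35))*i: a pole of order 2; residue (824/536313) - ((9814352/656983425)*sqrt(35))*i.
At (-1/6) + ((1/6)*sqrt(35))*i: a pole of order 2; residue (824/536313) + ((9814352/656983425)*sqrt(35))*i.
At 5/2: a pole of order 1; residue -1648/536313.

Denominator factor (n - 5/2): pole of order 1 at 5/2, modulus 5/2.
Denominator factor (n**2 + n/3 + 1)^2: discriminant -35/9, complex-conjugate roots (-1/6) + ((1/6)*sqrt(35))*i and (-1/6) - ((1/6)*sqrt(35))*i; poles of order 2, moduli 1 and 1.
The radius of convergence is the smallest modulus among the singular points: 1.
The factor n**2 + n/3 + 1 splits as (n - a)(n - a') with a = (-1/6) - ((1/6)*sqrt(35))*i, a' = (-1/6) + ((1/6)*sqrt(35))*i. At the order-2 pole a set g(n) = (n - a)^2*f(n) = [(23/27 - 8*n/19)/(n - 5/2)] / (n - a')^2.
Order-2 pole: residue = g'(a); g'((-1/6) - ((1/6)*sqrt(35))*i) = (824/536313) - ((9814352/656983425)*sqrt(35))*i, so the residue is (824/536313) - ((9814352/656983425)*sqrt(35))*i.
The factor n**2 + n/3 + 1 splits as (n - a)(n - a') with a = (-1/6) + ((1/6)*sqrt(35))*i, a' = (-1/6) - ((1/6)*sqrt(35))*i. At the order-2 pole a set g(n) = (n - a)^2*f(n) = [(23/27 - 8*n/19)/(n - 5/2)] / (n - a')^2.
Order-2 pole: residue = g'(a); g'((-1/6) + ((1/6)*sqrt(35))*i) = (824/536313) + ((9814352/656983425)*sqrt(35))*i, so the residue is (824/536313) + ((9814352/656983425)*sqrt(35))*i.
At the order-1 pole 5/2 set g(n) = (n - (5/2))*f(n) = (23/27 - 8*n/19)/(n**2 + n/3 + 1)**2.
Simple pole: residue = g(a) at a = 5/2, which is -1648/536313.
List the singular points by increasing real part (a conjugate pair: the negative imaginary part first).


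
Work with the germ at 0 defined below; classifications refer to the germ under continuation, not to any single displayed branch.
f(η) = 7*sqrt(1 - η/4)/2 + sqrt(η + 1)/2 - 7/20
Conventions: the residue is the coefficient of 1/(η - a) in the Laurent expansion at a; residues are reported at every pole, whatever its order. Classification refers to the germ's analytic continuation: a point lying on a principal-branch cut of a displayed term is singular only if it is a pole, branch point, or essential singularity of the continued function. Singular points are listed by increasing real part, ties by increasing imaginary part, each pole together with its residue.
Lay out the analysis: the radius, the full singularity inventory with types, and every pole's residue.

Radius of convergence at 0: 1.
At -1: an algebraic (square-root) branch point.
At 4: an algebraic (square-root) branch point.

Branch term (7/2)*sqrt(1 - η/(4)): its argument vanishes at η = 4, a square-root branch point, modulus 4.
Branch term (1/2)*sqrt(1 - η/(-1)): its argument vanishes at η = -1, a square-root branch point, modulus 1.
The radius of convergence is the smallest modulus among the singular points: 1.
List the singular points by increasing real part (a conjugate pair: the negative imaginary part first).


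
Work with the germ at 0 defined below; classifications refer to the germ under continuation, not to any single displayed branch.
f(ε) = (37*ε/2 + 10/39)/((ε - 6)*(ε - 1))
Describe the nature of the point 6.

The denominator factor ε - 6 vanishes at 6 and appears to the power 1; the numerator there equals 4339/39, nonzero, and no other factor vanishes.
Hence a pole whose order is the multiplicity, 1.

The point is a pole of order 1.


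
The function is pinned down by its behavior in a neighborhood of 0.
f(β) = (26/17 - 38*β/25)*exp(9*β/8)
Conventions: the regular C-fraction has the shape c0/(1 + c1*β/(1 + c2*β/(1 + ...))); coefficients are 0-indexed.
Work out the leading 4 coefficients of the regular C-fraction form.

Taylor coefficients (expand at 0): a_0 = 26/17, a_1 = 341/1700, a_2 = -20187/27200, a_3 = -130329/217600.
c0 = a_0 = 26/17. Peel one level at a time: if S = 1 + c*β/S' with S'(0) = 1, then c is the β-coefficient of S and S' = c*β/(S - 1).
S_1 = c0/f = 1 + (-341/2600)*β + (6793337/13520000)*β^2 + ...; c1 = -341/2600.
S_2 = c1*β/(S_1 - 1) = 1 + (6793337/1773200)*β + (496399347/29767936)*β^2 + ...; c2 = 6793337/1773200.
S_3 = c2*β/(S_2 - 1) = 1 + (-161329787775/37064446672)*β + ...; c3 = -161329787775/37064446672.

The regular C-fraction coefficients are [26/17, -341/2600, 6793337/1773200, -161329787775/37064446672].


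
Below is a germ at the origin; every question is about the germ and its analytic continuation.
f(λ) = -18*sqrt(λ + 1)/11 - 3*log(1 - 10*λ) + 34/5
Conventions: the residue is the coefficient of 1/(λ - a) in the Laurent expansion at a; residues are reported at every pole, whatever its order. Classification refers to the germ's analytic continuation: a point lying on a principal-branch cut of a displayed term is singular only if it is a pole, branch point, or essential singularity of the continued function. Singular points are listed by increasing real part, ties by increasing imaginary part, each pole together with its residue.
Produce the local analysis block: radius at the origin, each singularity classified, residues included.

Radius of convergence at 0: 1/10.
At -1: an algebraic (square-root) branch point.
At 1/10: a logarithmic branch point.

Branch term (-3)*log(1 - λ/(1/10)): its argument vanishes at λ = 1/10, a logarithmic branch point, modulus 1/10.
Branch term (-18/11)*sqrt(1 - λ/(-1)): its argument vanishes at λ = -1, a square-root branch point, modulus 1.
The radius of convergence is the smallest modulus among the singular points: 1/10.
List the singular points by increasing real part (a conjugate pair: the negative imaginary part first).


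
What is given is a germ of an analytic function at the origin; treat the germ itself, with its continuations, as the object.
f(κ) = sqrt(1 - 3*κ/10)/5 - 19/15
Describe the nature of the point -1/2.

The point is a regular point.

There is no denominator, hence no pole anywhere.
Branch term sqrt(1 - κ/(10/3)): argument at -1/2 is 23/20, nonzero, so -1/2 is not its branch point (a point on a principal cut is still regular for the continued germ).
So the germ continues analytically to -1/2.


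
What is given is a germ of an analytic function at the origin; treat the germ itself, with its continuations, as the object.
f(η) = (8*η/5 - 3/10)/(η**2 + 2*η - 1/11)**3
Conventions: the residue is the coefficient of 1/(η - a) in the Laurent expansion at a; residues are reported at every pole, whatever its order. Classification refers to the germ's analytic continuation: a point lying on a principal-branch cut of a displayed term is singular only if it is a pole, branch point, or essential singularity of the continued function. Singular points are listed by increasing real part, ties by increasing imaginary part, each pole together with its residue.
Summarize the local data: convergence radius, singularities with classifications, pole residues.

Denominator factor (η**2 + 2*η - 1/11)^3: discriminant 48/11, real irrational roots -1 + (2/11)*sqrt(33) and -1 - (2/11)*sqrt(33); poles of order 3, moduli -1 + (2/11)*sqrt(33) and 1 + (2/11)*sqrt(33).
The radius of convergence is the smallest modulus among the singular points: -1 + (2/11)*sqrt(33).
The factor η**2 + 2*η - 1/11 splits as (η - a)(η - a') with a = -1 - (2/11)*sqrt(33), a' = -1 + (2/11)*sqrt(33). At the order-3 pole a set g(η) = (η - a)^3*f(η) = [8*η/5 - 3/10] / (η - a')^3.
Order-3 pole: residue = g''(a)/2; g''(-1 - (2/11)*sqrt(33)) = (2299/23040)*sqrt(33), so the residue is (2299/46080)*sqrt(33).
The factor η**2 + 2*η - 1/11 splits as (η - a)(η - a') with a = -1 + (2/11)*sqrt(33), a' = -1 - (2/11)*sqrt(33). At the order-3 pole a set g(η) = (η - a)^3*f(η) = [8*η/5 - 3/10] / (η - a')^3.
Order-3 pole: residue = g''(a)/2; g''(-1 + (2/11)*sqrt(33)) = -(2299/23040)*sqrt(33), so the residue is -(2299/46080)*sqrt(33).
List the singular points by increasing real part (a conjugate pair: the negative imaginary part first).

Radius of convergence at 0: -1 + (2/11)*sqrt(33).
At -1 - (2/11)*sqrt(33): a pole of order 3; residue (2299/46080)*sqrt(33).
At -1 + (2/11)*sqrt(33): a pole of order 3; residue -(2299/46080)*sqrt(33).


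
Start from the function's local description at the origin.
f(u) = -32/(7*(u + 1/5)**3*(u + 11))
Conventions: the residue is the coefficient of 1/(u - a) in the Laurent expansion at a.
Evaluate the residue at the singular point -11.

At the order-1 pole -11 set g(u) = (u - (-11))*f(u) = -32/(7*(u + 1/5)**3).
Simple pole: residue = g(a) at a = -11, which is 500/137781.

The residue is 500/137781.


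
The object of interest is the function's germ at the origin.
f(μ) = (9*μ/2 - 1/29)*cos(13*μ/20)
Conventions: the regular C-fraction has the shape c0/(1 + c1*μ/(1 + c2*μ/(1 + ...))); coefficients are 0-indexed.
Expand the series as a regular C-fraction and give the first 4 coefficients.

The regular C-fraction coefficients are [-1/29, 261/2, -13624369/104400, 169/104400].

Taylor coefficients (expand at 0): a_0 = -1/29, a_1 = 9/2, a_2 = 169/23200, a_3 = -1521/1600.
c0 = a_0 = -1/29. Peel one level at a time: if S = 1 + c*μ/S' with S'(0) = 1, then c is the μ-coefficient of S and S' = c*μ/(S - 1).
S_1 = c0/f = 1 + (261/2)*μ + (13624369/800)*μ^2 + ...; c1 = 261/2.
S_2 = c1*μ/(S_1 - 1) = 1 + (-13624369/104400)*μ + (2302518361/10899360000)*μ^2 + ...; c2 = -13624369/104400.
S_3 = c2*μ/(S_2 - 1) = 1 + (169/104400)*μ + ...; c3 = 169/104400.


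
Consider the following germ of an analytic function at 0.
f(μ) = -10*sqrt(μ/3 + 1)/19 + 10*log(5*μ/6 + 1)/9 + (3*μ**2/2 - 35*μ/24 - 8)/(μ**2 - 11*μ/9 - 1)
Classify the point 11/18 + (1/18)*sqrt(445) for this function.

The point is a pole of order 1.

The denominator factor μ**2 - 11*μ/9 - 1 vanishes at 11/18 + (1/18)*sqrt(445) and appears to the power 1; the numerator there equals -301/48 + (1/48)*sqrt(445), nonzero, and no other factor vanishes.
The branch terms are analytic at this point.
Hence a pole whose order is the multiplicity, 1.


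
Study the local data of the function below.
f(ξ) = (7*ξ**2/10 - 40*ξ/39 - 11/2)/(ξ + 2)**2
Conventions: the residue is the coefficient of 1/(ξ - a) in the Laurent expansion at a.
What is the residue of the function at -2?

The residue is -746/195.

At the order-2 pole -2 set g(ξ) = (ξ - (-2))^2*f(ξ) = 7*ξ**2/10 - 40*ξ/39 - 11/2.
Order-2 pole: residue = g'(a); g'(-2) = -746/195, so the residue is -746/195.


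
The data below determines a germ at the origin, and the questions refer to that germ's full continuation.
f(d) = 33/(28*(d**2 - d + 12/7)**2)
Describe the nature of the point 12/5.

Denominator factors: d**2 - d + 12/7 = 888/175 at d = 12/5 — none vanishes.
So the germ continues analytically to 12/5.

The point is a regular point.


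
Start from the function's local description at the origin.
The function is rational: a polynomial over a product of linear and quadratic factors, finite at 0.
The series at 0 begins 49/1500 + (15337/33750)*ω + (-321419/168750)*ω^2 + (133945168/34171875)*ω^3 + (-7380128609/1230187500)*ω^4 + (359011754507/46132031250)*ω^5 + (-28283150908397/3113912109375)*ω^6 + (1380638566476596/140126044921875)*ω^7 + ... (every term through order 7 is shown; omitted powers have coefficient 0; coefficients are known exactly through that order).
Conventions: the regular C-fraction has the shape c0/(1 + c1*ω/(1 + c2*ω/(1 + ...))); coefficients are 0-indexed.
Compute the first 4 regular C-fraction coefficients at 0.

Taylor coefficients (read off): a_0 = 49/1500, a_1 = 15337/33750, a_2 = -321419/168750, a_3 = 133945168/34171875.
c0 = a_0 = 49/1500. Peel one level at a time: if S = 1 + c*ω/S' with S'(0) = 1, then c is the ω-coefficient of S and S' = c*ω/(S - 1).
S_1 = c0/f = 1 + (-626/45)*ω + (3569638/14175)*ω^2 + ...; c1 = -626/45.
S_2 = c1*ω/(S_1 - 1) = 1 + (1784819/98595)*ω + (86928366841/9720974025)*ω^2 + ...; c2 = 1784819/98595.
S_3 = c2*ω/(S_2 - 1) = 1 + (-86928366841/175974229305)*ω + ...; c3 = -86928366841/175974229305.

The regular C-fraction coefficients are [49/1500, -626/45, 1784819/98595, -86928366841/175974229305].


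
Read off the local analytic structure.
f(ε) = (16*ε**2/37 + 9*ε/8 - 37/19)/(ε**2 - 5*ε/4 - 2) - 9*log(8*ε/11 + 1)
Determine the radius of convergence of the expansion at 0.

The radius of convergence is -5/8 + (3/8)*sqrt(17).

Denominator factor (ε**2 - 5*ε/4 - 2): discriminant 153/16, real irrational roots 5/8 + (3/8)*sqrt(17) and 5/8 - (3/8)*sqrt(17); poles of order 1, moduli 5/8 + (3/8)*sqrt(17) and -5/8 + (3/8)*sqrt(17).
Branch term (-9)*log(1 - ε/(-11/8)): its argument vanishes at ε = -11/8, a logarithmic branch point, modulus 11/8.
The radius of convergence is the smallest modulus among the singular points: -5/8 + (3/8)*sqrt(17).


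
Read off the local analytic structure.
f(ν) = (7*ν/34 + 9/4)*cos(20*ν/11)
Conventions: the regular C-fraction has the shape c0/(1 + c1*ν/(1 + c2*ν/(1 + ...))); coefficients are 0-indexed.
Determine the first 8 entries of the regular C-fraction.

Taylor coefficients (expand at 0): a_0 = 9/4, a_1 = 7/34, a_2 = -450/121, a_3 = -700/2057, a_4 = 15000/14641, a_5 = 70000/746691, a_6 = -200000/1771561, a_7 = -2800000/271048833.
c0 = a_0 = 9/4. Peel one level at a time: if S = 1 + c*ν/S' with S'(0) = 1, then c is the ν-coefficient of S and S' = c*ν/(S - 1).
S_1 = c0/f = 1 + (-14/153)*ν + (4705516/2832489)*ν^2 + ...; c1 = -14/153.
S_2 = c1*ν/(S_1 - 1) = 1 + (2352758/129591)*ν + (235275800/717409)*ν^2 + ...; c2 = 2352758/129591.
S_3 = c2*ν/(S_2 - 1) = 1 + (-15300/847)*ν + (-195075000/142341859)*ν^2 + ...; c3 = -15300/847.
S_4 = c3*ν/(S_3 - 1) = 1 + (-89250/1176379)*ν + (-4924598000/4151602654923)*ν^2 + ...; c4 = -89250/1176379.
S_5 = c4*ν/(S_4 - 1) = 1 + (-2814056/179985987)*ν + (114918434908/3332080577331)*ν^2 + ...; c5 = -2814056/179985987.
S_6 = c5*ν/(S_5 - 1) = 1 + (28729608727/13024154682)*ν + (33796908384659533/7246298653537636)*ν^2 + ...; c6 = 28729608727/13024154682.
S_7 = c6*ν/(S_6 - 1) = 1 + (-179985987/85125194)*ν + ...; c7 = -179985987/85125194.

The regular C-fraction coefficients are [9/4, -14/153, 2352758/129591, -15300/847, -89250/1176379, -2814056/179985987, 28729608727/13024154682, -179985987/85125194].


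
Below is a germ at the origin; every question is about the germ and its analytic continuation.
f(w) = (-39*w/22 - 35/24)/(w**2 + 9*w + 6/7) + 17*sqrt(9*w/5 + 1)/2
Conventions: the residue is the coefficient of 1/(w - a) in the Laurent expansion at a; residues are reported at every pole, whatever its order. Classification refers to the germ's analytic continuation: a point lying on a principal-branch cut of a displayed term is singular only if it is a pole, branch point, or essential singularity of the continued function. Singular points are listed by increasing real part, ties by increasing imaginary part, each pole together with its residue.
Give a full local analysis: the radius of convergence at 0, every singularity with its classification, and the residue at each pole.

Denominator factor (w**2 + 9*w + 6/7): discriminant 543/7, real irrational roots -9/2 + (1/14)*sqrt(3801) and -9/2 - (1/14)*sqrt(3801); poles of order 1, moduli 9/2 - (1/14)*sqrt(3801) and 9/2 + (1/14)*sqrt(3801).
Branch term (17/2)*sqrt(1 - w/(-5/9)): its argument vanishes at w = -5/9, a square-root branch point, modulus 5/9.
The radius of convergence is the smallest modulus among the singular points: 9/2 - (1/14)*sqrt(3801).
The branch term is analytic at -9/2 - (1/14)*sqrt(3801) and contributes nothing to the residue; only the rational part matters.
The factor w**2 + 9*w + 6/7 splits as (w - a)(w - a') with a = -9/2 - (1/14)*sqrt(3801), a' = -9/2 + (1/14)*sqrt(3801). At the order-1 pole a set g(w) = (w - a)*(rational part) = [-39*w/22 - 35/24] / (w - a').
Simple pole: residue = g(a) at a = -9/2 - (1/14)*sqrt(3801), which is -39/44 - (1721/143352)*sqrt(3801).
The branch term is analytic at -9/2 + (1/14)*sqrt(3801) and contributes nothing to the residue; only the rational part matters.
The factor w**2 + 9*w + 6/7 splits as (w - a)(w - a') with a = -9/2 + (1/14)*sqrt(3801), a' = -9/2 - (1/14)*sqrt(3801). At the order-1 pole a set g(w) = (w - a)*(rational part) = [-39*w/22 - 35/24] / (w - a').
Simple pole: residue = g(a) at a = -9/2 + (1/14)*sqrt(3801), which is -39/44 + (1721/143352)*sqrt(3801).
List the singular points by increasing real part (a conjugate pair: the negative imaginary part first).

Radius of convergence at 0: 9/2 - (1/14)*sqrt(3801).
At -9/2 - (1/14)*sqrt(3801): a pole of order 1; residue -39/44 - (1721/143352)*sqrt(3801).
At -5/9: an algebraic (square-root) branch point.
At -9/2 + (1/14)*sqrt(3801): a pole of order 1; residue -39/44 + (1721/143352)*sqrt(3801).


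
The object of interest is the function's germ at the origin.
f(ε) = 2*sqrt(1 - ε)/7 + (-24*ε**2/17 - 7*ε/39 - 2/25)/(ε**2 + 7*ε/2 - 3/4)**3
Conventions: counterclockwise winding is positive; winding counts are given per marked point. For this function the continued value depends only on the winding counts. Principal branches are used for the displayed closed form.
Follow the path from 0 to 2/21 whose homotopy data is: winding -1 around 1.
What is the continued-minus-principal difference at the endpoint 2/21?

The rational part is single-valued and drops out of the difference; each branch term changes only by its own monodromy.
(2/7)*sqrt(1 - ε/(1)): winding -1 is odd, the square root flips sign, contributing -2*(2/7)*sqrt(1 - (2/21)/(1)) = -2*(2/7)*sqrt(19/21) = -(4/147)*sqrt(399).
Summing the contributions at ε = 2/21 gives -(4/147)*sqrt(399).

Continued minus principal equals -(4/147)*sqrt(399).


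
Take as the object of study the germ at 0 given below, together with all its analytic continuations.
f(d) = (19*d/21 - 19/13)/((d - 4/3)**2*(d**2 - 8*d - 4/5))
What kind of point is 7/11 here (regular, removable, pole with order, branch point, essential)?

Denominator factors: d**2 - 8*d - 4/5 = -3319/605 at d = 7/11; d - 4/3 = -23/33 at d = 7/11 — none vanishes.
So the germ continues analytically to 7/11.

The point is a regular point.


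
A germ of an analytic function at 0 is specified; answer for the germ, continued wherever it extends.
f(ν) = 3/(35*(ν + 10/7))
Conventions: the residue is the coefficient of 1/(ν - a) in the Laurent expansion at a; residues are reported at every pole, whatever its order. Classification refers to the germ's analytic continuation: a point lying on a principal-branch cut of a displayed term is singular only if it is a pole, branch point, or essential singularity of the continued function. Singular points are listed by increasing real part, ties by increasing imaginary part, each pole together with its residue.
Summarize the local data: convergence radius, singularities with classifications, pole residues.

Radius of convergence at 0: 10/7.
At -10/7: a pole of order 1; residue 3/35.

Denominator factor (ν + 10/7): pole of order 1 at -10/7, modulus 10/7.
The radius of convergence is the smallest modulus among the singular points: 10/7.
At the order-1 pole -10/7 set g(ν) = (ν - (-10/7))*f(ν) = 3/35.
Simple pole: residue = g(a) at a = -10/7, which is 3/35.


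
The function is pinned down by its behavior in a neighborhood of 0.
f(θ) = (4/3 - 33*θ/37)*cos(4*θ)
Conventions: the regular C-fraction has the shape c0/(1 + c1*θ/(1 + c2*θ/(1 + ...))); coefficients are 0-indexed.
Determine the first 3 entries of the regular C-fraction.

Taylor coefficients (expand at 0): a_0 = 4/3, a_1 = -33/37, a_2 = -32/3.
c0 = a_0 = 4/3. Peel one level at a time: if S = 1 + c*θ/S' with S'(0) = 1, then c is the θ-coefficient of S and S' = c*θ/(S - 1).
S_1 = c0/f = 1 + (99/148)*θ + (185033/21904)*θ^2 + ...; c1 = 99/148.
S_2 = c1*θ/(S_1 - 1) = 1 + (-185033/14652)*θ + ...; c2 = -185033/14652.

The regular C-fraction coefficients are [4/3, 99/148, -185033/14652].


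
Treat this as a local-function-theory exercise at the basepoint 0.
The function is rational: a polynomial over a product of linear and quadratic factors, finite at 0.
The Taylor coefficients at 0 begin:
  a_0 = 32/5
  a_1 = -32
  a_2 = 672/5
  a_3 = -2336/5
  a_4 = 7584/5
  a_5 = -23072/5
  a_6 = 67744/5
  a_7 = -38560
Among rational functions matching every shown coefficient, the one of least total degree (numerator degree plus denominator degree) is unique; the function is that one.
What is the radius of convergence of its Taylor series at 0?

No rational of total degree below 4 reproduces all 8 coefficients; solving the [0/4] Pade equations on them gives f(λ) = -2/(5*(λ + 1/2)**2*(λ**2 - λ/4 - 1/4)), whose expansion matches every shown term.
Denominator factor (λ**2 - λ/4 - 1/4): discriminant 17/16, real irrational roots 1/8 + (1/8)*sqrt(17) and 1/8 - (1/8)*sqrt(17); poles of order 1, moduli 1/8 + (1/8)*sqrt(17) and -1/8 + (1/8)*sqrt(17).
Denominator factor (λ + 1/2)^2: pole of order 2 at -1/2, modulus 1/2.
The radius of convergence is the smallest modulus among the singular points: -1/8 + (1/8)*sqrt(17).

The radius of convergence is -1/8 + (1/8)*sqrt(17).


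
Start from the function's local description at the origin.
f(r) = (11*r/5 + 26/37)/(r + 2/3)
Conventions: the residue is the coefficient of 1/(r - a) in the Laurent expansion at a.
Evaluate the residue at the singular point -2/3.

The residue is -424/555.

At the order-1 pole -2/3 set g(r) = (r - (-2/3))*f(r) = 11*r/5 + 26/37.
Simple pole: residue = g(a) at a = -2/3, which is -424/555.


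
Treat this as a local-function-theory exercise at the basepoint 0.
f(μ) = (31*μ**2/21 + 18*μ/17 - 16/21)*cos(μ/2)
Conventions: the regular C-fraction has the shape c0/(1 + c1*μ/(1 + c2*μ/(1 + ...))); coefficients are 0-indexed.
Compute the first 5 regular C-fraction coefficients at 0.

Taylor coefficients (expand at 0): a_0 = -16/21, a_1 = 18/17, a_2 = 11/7, a_3 = -9/68, a_4 = -47/252.
c0 = a_0 = -16/21. Peel one level at a time: if S = 1 + c*μ/S' with S'(0) = 1, then c is the μ-coefficient of S and S' = c*μ/(S - 1).
S_1 = c0/f = 1 + (189/136)*μ + (73869/18496)*μ^2 + ...; c1 = 189/136.
S_2 = c1*μ/(S_1 - 1) = 1 + (-24623/8568)*μ + (73907/31752)*μ^2 + ...; c2 = -24623/8568.
S_3 = c2*μ/(S_2 - 1) = 1 + (1256419/1551249)*μ + (-2997387776/5456629161)*μ^2 + ...; c3 = 1256419/1551249.
S_4 = c3*μ/(S_3 - 1) = 1 + (1234218496/1819812061)*μ + ...; c4 = 1234218496/1819812061.

The regular C-fraction coefficients are [-16/21, 189/136, -24623/8568, 1256419/1551249, 1234218496/1819812061].


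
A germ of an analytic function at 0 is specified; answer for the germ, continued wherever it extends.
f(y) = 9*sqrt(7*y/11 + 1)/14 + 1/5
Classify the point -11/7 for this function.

The term (9/14)*sqrt(1 - y/(-11/7)) has argument 1 - -11/7/(-11/7) = 0 at -11/7: a square-root (algebraic, two-sheeted) branch point; the remaining terms are analytic or single-valued there.

The point is an algebraic (square-root) branch point.
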